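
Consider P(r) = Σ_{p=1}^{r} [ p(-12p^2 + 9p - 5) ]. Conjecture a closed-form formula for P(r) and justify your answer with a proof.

We claim P(r) = -r(r + 1)(3r^2 + 1) for all r ≥ 1.
Base case (r = 1): P(1) = -8, and the closed form gives -8. They agree.
Suppose the result is true for r = p, so P(p) = p(-3p^3 - 3p^2 - p - 1).
Then P(p+1) = P(p) + ((p + 1)(9p - 12(p + 1)^2 + 4)) = (p(-3p^3 - 3p^2 - p - 1)) + ((p + 1)(9p - 12(p + 1)^2 + 4)).
Simplifying, P(p+1) = -(p + 1)(p + 2)(3p^2 + 6p + 4) = -(p+1)((p+1) + 1)(3(p+1)^2 + 1),
which is the closed form with r = p+1.
By the principle of mathematical induction, the result holds for all r ≥ 1.

P(r) = -r(r + 1)(3r^2 + 1)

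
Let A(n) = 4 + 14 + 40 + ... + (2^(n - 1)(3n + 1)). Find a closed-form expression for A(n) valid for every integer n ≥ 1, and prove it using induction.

A(n) = 2^n(3n - 2) + 2

We claim A(n) = 2^n(3n - 2) + 2 for all n ≥ 1.
Base step (n = 1): A(1) = 4, and the closed form gives 4. They agree.
Inductive step: assume the claim holds for n = k, so A(k) = 2^k(3k - 2) + 2.
Then A(k+1) = A(k) + (2^k(3k + 4)) = (2^k(3k - 2) + 2) + (2^k(3k + 4)).
Simplifying, A(k+1) = 6·2^k·k + 2·2^k + 2 = 2^(k+1)(3(k+1) - 2) + 2,
which is the closed form with n = k+1.
Hence, by induction on n, the claim holds for every n ≥ 1.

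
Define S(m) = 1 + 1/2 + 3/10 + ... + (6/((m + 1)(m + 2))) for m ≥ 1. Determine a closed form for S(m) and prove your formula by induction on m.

We claim S(m) = 3m/(m + 2) for all m ≥ 1.
Base case (m = 1): S(1) = 1, and the closed form gives 1. They agree.
For the inductive step, assume it holds for an arbitrary j ≥ 1, so S(j) = 3j/(j + 2).
Then S(j+1) = S(j) + (6/((j + 2)(j + 3))) = (3j/(j + 2)) + (6/((j + 2)(j + 3))).
Simplifying, S(j+1) = 3(j + 1)/(j + 3) = 3(j+1)/((j+1) + 2),
which is the closed form with m = j+1.
This completes the induction.

S(m) = 3m/(m + 2)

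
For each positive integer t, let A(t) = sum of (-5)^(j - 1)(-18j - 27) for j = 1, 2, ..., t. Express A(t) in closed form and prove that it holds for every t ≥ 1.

A(t) = (-5)^t(3t + 5) - 5

We claim A(t) = (-5)^t(3t + 5) - 5 for all t ≥ 1.
For the base case t = 1: A(1) = -45, and the closed form gives -45. They agree.
Inductive step: assume the claim holds for t = j, so A(j) = (-5)^j(3j + 5) - 5.
Then A(j+1) = A(j) + ((-5)^j(-18j - 45)) = ((-5)^j(3j + 5) - 5) + ((-5)^j(-18j - 45)).
Simplifying, A(j+1) = -15(-5)^j·j - 40(-5)^j - 5 = (-5)^(j+1)(3(j+1) + 5) - 5,
which is the closed form with t = j+1.
By the principle of mathematical induction, the result holds for all t ≥ 1.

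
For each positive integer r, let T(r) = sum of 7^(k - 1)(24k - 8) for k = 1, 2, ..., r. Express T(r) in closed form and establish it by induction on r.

We claim T(r) = 2·7^r(2r - 1) + 2 for all r ≥ 1.
Base case (r = 1): T(1) = 16, and the closed form gives 16. They agree.
Suppose the result is true for r = k, so T(k) = 2·7^k(2k - 1) + 2.
Then T(k+1) = T(k) + (7^k(24k + 16)) = (2·7^k(2k - 1) + 2) + (7^k(24k + 16)).
Simplifying, T(k+1) = 28·7^k·k + 14·7^k + 2 = 2·7^(k+1)(2(k+1) - 1) + 2,
which is the closed form with r = k+1.
This completes the induction.

T(r) = 2·7^r(2r - 1) + 2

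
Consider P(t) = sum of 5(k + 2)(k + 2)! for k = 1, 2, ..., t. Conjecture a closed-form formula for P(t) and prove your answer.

We claim P(t) = 5(t + 3)! - 30 for all t ≥ 1.
Base case (t = 1): P(1) = 90, and the closed form gives 90. They agree.
Inductive step: assume the claim holds for t = k, so P(k) = 5(k + 3)! - 30.
Then P(k+1) = P(k) + (5(k + 3)(k + 3)!) = (5(k + 3)! - 30) + (5(k + 3)(k + 3)!).
Simplifying, P(k+1) = 5((k+1) + 3)! - 30,
which is the closed form with t = k+1.
Hence, by induction on t, the claim holds for every t ≥ 1.

P(t) = 5(t + 3)! - 30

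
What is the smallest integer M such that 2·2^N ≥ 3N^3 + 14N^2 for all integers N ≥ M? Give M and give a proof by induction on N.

At N = 11: 4096 < 5687, so the inequality fails and M ≥ 12. We prove 2·2^N ≥ 3N^3 + 14N^2 for all N ≥ 12.
Base step (N = 12): 2·2^N = 8192 and 3N^3 + 14N^2 = 7200, so 8192 ≥ 7200.
For the inductive step, assume it holds for an arbitrary k ≥ 12, so 2·2^k ≥ 3k^3 + 14k^2.
Then 2·2^(k + 1) = 2·(2·2^k) ≥ 2·(3k^3 + 14k^2).
Also, for k ≥ 12 we have 2·(3k^3 + 14k^2) ≥ 3(k+1)^3 + 14(k+1)^2, since 2·(3k^3 + 14k^2) − (3(k+1)^3 + 14(k+1)^2) = 3k^3 + 5k^2 - 37k - 17, which is nonnegative for all k ≥ 12.
Combining, 2·2^(k + 1) ≥ 3(k+1)^3 + 14(k+1)^2.
This completes the induction.
Hence the smallest such M is 12.

M = 12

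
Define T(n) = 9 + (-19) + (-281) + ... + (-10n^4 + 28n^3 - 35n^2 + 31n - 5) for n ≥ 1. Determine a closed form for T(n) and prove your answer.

T(n) = -n(2n^4 - 2n^3 + n^2 - 5n - 5)

We claim T(n) = -n(2n^4 - 2n^3 + n^2 - 5n - 5) for all n ≥ 1.
Base step (n = 1): T(1) = 9, and the closed form gives 9. They agree.
Inductive step: suppose the statement holds for some k ≥ 1, so T(k) = k(-2k^4 + 2k^3 - k^2 + 5k + 5).
Then T(k+1) = T(k) + (-10k^4 - 12k^3 - 11k^2 + 5k + 9) = (k(-2k^4 + 2k^3 - k^2 + 5k + 5)) + (-10k^4 - 12k^3 - 11k^2 + 5k + 9).
Simplifying, T(k+1) = -(k + 1)(2k^4 + 6k^3 + 7k^2 - k - 9) = -(k+1)(2(k+1)^4 - 2(k+1)^3 + (k+1)^2 - 5(k+1) - 5),
which is the closed form with n = k+1.
Hence, by induction on n, the claim holds for every n ≥ 1.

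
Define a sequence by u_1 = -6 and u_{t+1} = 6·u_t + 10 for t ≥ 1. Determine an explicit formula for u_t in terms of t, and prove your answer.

Computing the first terms: u_1 = -6, u_2 = -26, u_3 = -146. This suggests u_t = -4·6^(t - 1) - 2.
Base case (t = 1): the formula gives -6 = -6 = u_1.
Inductive step: assume the claim holds for t = r, so u_r = -4·6^(r - 1) - 2.
Then u_{r+1} = 6·u_r + 10 = 6·(-4·6^(r - 1) - 2) + 10 = -4·6^r - 2 = -4·6^((r+1) - 1) - 2,
which is the claimed formula at t = r+1.
This completes the induction.

u_t = -4·6^(t - 1) - 2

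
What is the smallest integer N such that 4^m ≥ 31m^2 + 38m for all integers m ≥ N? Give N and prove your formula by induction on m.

N = 5

At m = 4: 256 < 648, so the inequality fails and N ≥ 5. We prove 4^m ≥ 31m^2 + 38m for all m ≥ 5.
Base step (m = 5): 4^m = 1024 and 31m^2 + 38m = 965, so 1024 ≥ 965.
For the inductive step, assume it holds for an arbitrary i ≥ 5, so 4^i ≥ 31i^2 + 38i.
Then 4^(i + 1) = 4·(4^i) ≥ 4·(31i^2 + 38i).
Also, for i ≥ 5 we have 4·(31i^2 + 38i) ≥ 31(i+1)^2 + 38(i+1), since 4·(31i^2 + 38i) − (31(i+1)^2 + 38(i+1)) = 93i^2 + 52i - 69, which is nonnegative for all i ≥ 5.
Combining, 4^(i + 1) ≥ 31(i+1)^2 + 38(i+1).
By induction, the statement is established for all m ≥ 5.
Hence the smallest such N is 5.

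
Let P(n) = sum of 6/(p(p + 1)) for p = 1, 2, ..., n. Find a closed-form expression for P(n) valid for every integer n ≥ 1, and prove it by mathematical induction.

We claim P(n) = 6n/(n + 1) for all n ≥ 1.
For the base case n = 1: P(1) = 3, and the closed form gives 3. They agree.
For the inductive step, assume it holds for an arbitrary p ≥ 1, so P(p) = 6p/(p + 1).
Then P(p+1) = P(p) + (6/((p + 1)(p + 2))) = (6p/(p + 1)) + (6/((p + 1)(p + 2))).
Simplifying, P(p+1) = 6(p + 1)/(p + 2) = 6(p+1)/((p+1) + 1),
which is the closed form with n = p+1.
Hence, by induction on n, the claim holds for every n ≥ 1.

P(n) = 6n/(n + 1)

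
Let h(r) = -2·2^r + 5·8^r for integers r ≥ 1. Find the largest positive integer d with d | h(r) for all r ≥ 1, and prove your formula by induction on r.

Computing the first values: h(1) = 36 and h(2) = 312; gcd(36, 312) = 12, so d ≤ 12.
We prove 12 | -2·2^r + 5·8^r for all r ≥ 1 by induction on r.
When r = 1: h(1) = 36 = 12·(3), so 12 | h(1).
Inductive step: assume the claim holds for r = j, i.e. 12 | h(j). Then
h(j+1) − 8·h(j) = (-2·2^(j+1) + 5·8^(j+1)) − 8·(-2·2^j + 5·8^j) = (-2)·2^j·(2 − 8) = (12)·2^j. Since 12 | h(j) by the inductive hypothesis, 12 | 8·h(j); and 12 | 12 since 12 = 12·1. Therefore 12 | h(j+1).
By induction, the statement is established for all r ≥ 1.
Therefore the largest such d is 12.

d = 12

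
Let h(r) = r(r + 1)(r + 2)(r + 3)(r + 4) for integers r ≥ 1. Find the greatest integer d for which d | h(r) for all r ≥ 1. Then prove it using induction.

d = 120

Computing the first values: h(1) = 120 and h(2) = 720; gcd(120, 720) = 120, so d ≤ 120.
We prove 120 | r(r + 1)(r + 2)(r + 3)(r + 4) for all r ≥ 1 by induction on r.
Base step (r = 1): h(1) = 120 = 120·(1), so 120 | h(1).
For the inductive step, assume it holds for an arbitrary k ≥ 1, i.e. 120 | h(k). Then
h(k+1) − h(k) = (k+1)·(k+2)·(k+3)·(k+4)·(k+5) − k·(k+1)·(k+2)·(k+3)·(k+4) = (k+1)·(k+2)·(k+3)·(k+4)·[(k+5) − k] = 5·(k+1)·(k+2)·(k+3)·(k+4). The product of 4 consecutive integers is divisible by (4)! = 24, so h(k+1) − h(k) is divisible by 5·24 = 120. By the inductive hypothesis 120 | h(k), hence 120 | h(k+1).
By induction, the statement is established for all r ≥ 1.
Therefore the largest such d is 120.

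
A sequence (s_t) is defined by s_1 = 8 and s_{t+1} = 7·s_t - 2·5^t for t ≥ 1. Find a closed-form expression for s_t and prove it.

Computing the first terms: s_1 = 8, s_2 = 46, s_3 = 272. This suggests s_t = 5^t + 3·7^(t - 1).
Base case (t = 1): the formula gives 8 = 8 = s_1.
Inductive step: assume the claim holds for t = r, so s_r = 5^r + 3·7^(r - 1).
Then s_{r+1} = 7·s_r - 2·5^r = 7·(5^r + 3·7^(r - 1)) - 2·5^r = 5^(r + 1) + 3·7^r = 5^(r+1) + 3·7^((r+1) - 1),
which is the claimed formula at t = r+1.
This completes the induction.

s_t = 5^t + 3·7^(t - 1)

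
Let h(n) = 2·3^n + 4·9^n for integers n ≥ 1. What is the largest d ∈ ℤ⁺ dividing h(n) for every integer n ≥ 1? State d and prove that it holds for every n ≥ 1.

d = 6

Computing the first values: h(1) = 42 and h(2) = 342; gcd(42, 342) = 6, so d ≤ 6.
We prove 6 | 2·3^n + 4·9^n for all n ≥ 1 by induction on n.
For the base case n = 1: h(1) = 42 = 6·(7), so 6 | h(1).
Inductive step: suppose the statement holds for some i ≥ 1, i.e. 6 | h(i). Then
h(i+1) − 9·h(i) = (2·3^(i+1) + 4·9^(i+1)) − 9·(2·3^i + 4·9^i) = (2)·3^i·(3 − 9) = (-12)·3^i. Since 6 | h(i) by the inductive hypothesis, 6 | 9·h(i); and 6 | -12 since -12 = 6·-2. Therefore 6 | h(i+1).
By induction, the statement is established for all n ≥ 1.
Therefore the largest such d is 6.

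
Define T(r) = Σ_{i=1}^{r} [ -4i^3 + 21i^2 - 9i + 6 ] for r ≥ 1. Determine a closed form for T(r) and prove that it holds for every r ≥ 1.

T(r) = -r(r^3 - 5r^2 - 5r - 5)

We claim T(r) = -r(r^3 - 5r^2 - 5r - 5) for all r ≥ 1.
Base step (r = 1): T(1) = 14, and the closed form gives 14. They agree.
For the inductive step, assume it holds for an arbitrary i ≥ 1, so T(i) = i(-i^3 + 5i^2 + 5i + 5).
Then T(i+1) = T(i) + (-4i^3 + 9i^2 + 21i + 14) = (i(-i^3 + 5i^2 + 5i + 5)) + (-4i^3 + 9i^2 + 21i + 14).
Simplifying, T(i+1) = -(i + 1)(i^3 - 2i^2 - 12i - 14) = -(i+1)((i+1)^3 - 5(i+1)^2 - 5(i+1) - 5),
which is the closed form with r = i+1.
By induction, the statement is established for all r ≥ 1.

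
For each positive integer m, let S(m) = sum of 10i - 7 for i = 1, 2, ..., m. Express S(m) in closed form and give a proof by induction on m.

We claim S(m) = m(5m - 2) for all m ≥ 1.
Base case (m = 1): S(1) = 3, and the closed form gives 3. They agree.
Inductive step: assume the claim holds for m = i, so S(i) = i(5i - 2).
Then S(i+1) = S(i) + (10i + 3) = (i(5i - 2)) + (10i + 3).
Simplifying, S(i+1) = (i + 1)(5i + 3) = (i+1)(5(i+1) - 2),
which is the closed form with m = i+1.
By induction, the statement is established for all m ≥ 1.

S(m) = m(5m - 2)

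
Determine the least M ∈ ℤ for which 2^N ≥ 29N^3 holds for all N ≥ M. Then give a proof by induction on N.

M = 18

At N = 17: 131072 < 142477, so the inequality fails and M ≥ 18. We prove 2^N ≥ 29N^3 for all N ≥ 18.
For the base case N = 18: 2^N = 262144 and 29N^3 = 169128, so 262144 ≥ 169128.
Inductive step: assume the claim holds for N = k, so 2^k ≥ 29k^3.
Then 2^(k + 1) = 2·(2^k) ≥ 2·(29k^3).
Also, for k ≥ 18 we have 2·(29k^3) ≥ 29(k+1)^3, since 2 ≥ (1 + 1/k)^3 for all k ≥ 18.
Combining, 2^(k + 1) ≥ 29(k+1)^3.
By the principle of mathematical induction, the result holds for all N ≥ 18.
Hence the smallest such M is 18.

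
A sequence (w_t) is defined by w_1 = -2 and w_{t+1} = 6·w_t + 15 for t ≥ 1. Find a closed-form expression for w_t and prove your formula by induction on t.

w_t = 6^(t - 1) - 3

Computing the first terms: w_1 = -2, w_2 = 3, w_3 = 33. This suggests w_t = 6^(t - 1) - 3.
Base case (t = 1): the formula gives -2 = -2 = w_1.
Inductive step: suppose the statement holds for some m ≥ 1, so w_m = 6^(m - 1) - 3.
Then w_{m+1} = 6·w_m + 15 = 6·(6^(m - 1) - 3) + 15 = 6^m - 3 = 6^((m+1) - 1) - 3,
which is the claimed formula at t = m+1.
By the principle of mathematical induction, the result holds for all t ≥ 1.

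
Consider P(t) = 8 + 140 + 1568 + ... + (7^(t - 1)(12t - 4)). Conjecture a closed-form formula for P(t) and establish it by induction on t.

We claim P(t) = 7^t(2t - 1) + 1 for all t ≥ 1.
Base step (t = 1): P(1) = 8, and the closed form gives 8. They agree.
Inductive step: suppose the statement holds for some i ≥ 1, so P(i) = 7^i(2i - 1) + 1.
Then P(i+1) = P(i) + (7^i(12i + 8)) = (7^i(2i - 1) + 1) + (7^i(12i + 8)).
Simplifying, P(i+1) = 14·7^i·i + 7·7^i + 1 = 7^(i+1)(2(i+1) - 1) + 1,
which is the closed form with t = i+1.
By induction, the statement is established for all t ≥ 1.

P(t) = 7^t(2t - 1) + 1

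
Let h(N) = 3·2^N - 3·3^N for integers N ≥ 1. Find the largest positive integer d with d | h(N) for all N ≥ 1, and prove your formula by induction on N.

d = 3

Computing the first values: h(1) = -3 and h(2) = -15; gcd(-3, -15) = 3, so d ≤ 3.
We prove 3 | 3·2^N - 3·3^N for all N ≥ 1 by induction on N.
Base step (N = 1): h(1) = -3 = 3·(-1), so 3 | h(1).
Suppose the result is true for N = m, i.e. 3 | h(m). Then
h(m+1) − 3·h(m) = (3·2^(m+1) - 3·3^(m+1)) − 3·(3·2^m - 3·3^m) = (3)·2^m·(2 − 3) = (-3)·2^m. Since 3 | h(m) by the inductive hypothesis, 3 | 3·h(m); and 3 | -3 since -3 = 3·-1. Therefore 3 | h(m+1).
Hence, by induction on N, the claim holds for every N ≥ 1.
Therefore the largest such d is 3.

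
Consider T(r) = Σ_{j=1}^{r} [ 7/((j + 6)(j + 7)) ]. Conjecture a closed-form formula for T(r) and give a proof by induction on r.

We claim T(r) = r/(r + 7) for all r ≥ 1.
When r = 1: T(1) = 1/8, and the closed form gives 1/8. They agree.
For the inductive step, assume it holds for an arbitrary j ≥ 1, so T(j) = j/(j + 7).
Then T(j+1) = T(j) + (7/((j + 7)(j + 8))) = (j/(j + 7)) + (7/((j + 7)(j + 8))).
Simplifying, T(j+1) = (j + 1)/(j + 8) = (j+1)/((j+1) + 7),
which is the closed form with r = j+1.
This completes the induction.

T(r) = r/(r + 7)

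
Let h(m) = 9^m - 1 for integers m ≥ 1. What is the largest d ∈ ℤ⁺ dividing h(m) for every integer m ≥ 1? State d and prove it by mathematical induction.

d = 8

Computing the first values: h(1) = 8 and h(2) = 80; gcd(8, 80) = 8, so d ≤ 8.
We prove 8 | 9^m - 1 for all m ≥ 1 by induction on m.
Base case (m = 1): h(1) = 8 = 8·(1), so 8 | h(1).
Inductive step: assume the claim holds for m = r, i.e. 8 | h(r). Then
9^{r+1} − 1^{r+1} = 9·9^r − 1·1^r = 9·(9^r − 1^r) + (8)·1^r. The first term is divisible by 8 by the inductive hypothesis, and the second term (8)·1^r is divisible by 8 since 8 | 8. Hence 8 | h(r+1).
Hence, by induction on m, the claim holds for every m ≥ 1.
Therefore the largest such d is 8.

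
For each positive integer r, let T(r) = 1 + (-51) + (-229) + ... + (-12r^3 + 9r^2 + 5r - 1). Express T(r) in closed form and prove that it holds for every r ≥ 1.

T(r) = -r(3r^3 + 3r^2 - 4r - 3)

We claim T(r) = -r(3r^3 + 3r^2 - 4r - 3) for all r ≥ 1.
For the base case r = 1: T(1) = 1, and the closed form gives 1. They agree.
Suppose the result is true for r = i, so T(i) = i(-3i^3 - 3i^2 + 4i + 3).
Then T(i+1) = T(i) + (-12i^3 - 27i^2 - 13i + 1) = (i(-3i^3 - 3i^2 + 4i + 3)) + (-12i^3 - 27i^2 - 13i + 1).
Simplifying, T(i+1) = -(i + 1)(3i^3 + 12i^2 + 11i - 1) = -(i+1)(3(i+1)^3 + 3(i+1)^2 - 4(i+1) - 3),
which is the closed form with r = i+1.
By induction, the statement is established for all r ≥ 1.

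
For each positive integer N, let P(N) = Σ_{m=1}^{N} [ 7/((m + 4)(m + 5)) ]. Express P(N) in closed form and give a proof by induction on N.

P(N) = 7N/(5(N + 5))

We claim P(N) = 7N/(5(N + 5)) for all N ≥ 1.
Base step (N = 1): P(1) = 7/30, and the closed form gives 7/30. They agree.
Suppose the result is true for N = m, so P(m) = 7m/(5(m + 5)).
Then P(m+1) = P(m) + (7/((m + 5)(m + 6))) = (7m/(5(m + 5))) + (7/((m + 5)(m + 6))).
Simplifying, P(m+1) = 7(m + 1)/(5(m + 6)) = 7(m+1)/(5((m+1) + 5)),
which is the closed form with N = m+1.
Hence, by induction on N, the claim holds for every N ≥ 1.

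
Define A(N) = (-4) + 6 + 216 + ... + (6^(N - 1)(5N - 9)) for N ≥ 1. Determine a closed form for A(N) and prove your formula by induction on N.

We claim A(N) = 6^N(N - 2) + 2 for all N ≥ 1.
For the base case N = 1: A(1) = -4, and the closed form gives -4. They agree.
Inductive step: suppose the statement holds for some p ≥ 1, so A(p) = 6^p(p - 2) + 2.
Then A(p+1) = A(p) + (6^p(5p - 4)) = (6^p(p - 2) + 2) + (6^p(5p - 4)).
Simplifying, A(p+1) = 6·6^p·p - 6·6^p + 2 = 6^(p+1)((p+1) - 2) + 2,
which is the closed form with N = p+1.
This completes the induction.

A(N) = 6^N(N - 2) + 2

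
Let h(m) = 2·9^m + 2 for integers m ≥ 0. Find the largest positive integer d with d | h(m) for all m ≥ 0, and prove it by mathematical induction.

d = 4

Computing the first values: h(0) = 4 and h(1) = 20; gcd(4, 20) = 4, so d ≤ 4.
We prove 4 | 2·9^m + 2 for all m ≥ 0 by induction on m.
Base case (m = 0): h(0) = 4 = 4·(1), so 4 | h(0).
Inductive step: suppose the statement holds for some p ≥ 0, i.e. 4 | h(p). Then
h(p+1) = 2·9^(p+1) + 2 = 9·(2·9^p + 2) - 16 = 9·h(p) - 16. The first term is divisible by 4 by the inductive hypothesis, and -16 is divisible by 4. Hence 4 | h(p+1).
By induction, the statement is established for all m ≥ 0.
Therefore the largest such d is 4.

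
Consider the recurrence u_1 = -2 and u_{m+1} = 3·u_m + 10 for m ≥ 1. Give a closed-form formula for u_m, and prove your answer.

u_m = 3^m - 5

Computing the first terms: u_1 = -2, u_2 = 4, u_3 = 22. This suggests u_m = 3^m - 5.
When m = 1: the formula gives -2 = -2 = u_1.
For the inductive step, assume it holds for an arbitrary i ≥ 1, so u_i = 3^i - 5.
Then u_{i+1} = 3·u_i + 10 = 3·(3^i - 5) + 10 = 3^(i + 1) - 5,
which is the claimed formula at m = i+1.
This completes the induction.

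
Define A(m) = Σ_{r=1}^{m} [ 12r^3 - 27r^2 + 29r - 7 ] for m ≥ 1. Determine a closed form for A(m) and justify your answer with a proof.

A(m) = m(3m^3 - 3m^2 + 4m + 3)

We claim A(m) = m(3m^3 - 3m^2 + 4m + 3) for all m ≥ 1.
When m = 1: A(1) = 7, and the closed form gives 7. They agree.
Inductive step: suppose the statement holds for some r ≥ 1, so A(r) = r(3r^3 - 3r^2 + 4r + 3).
Then A(r+1) = A(r) + (12r^3 + 9r^2 + 11r + 7) = (r(3r^3 - 3r^2 + 4r + 3)) + (12r^3 + 9r^2 + 11r + 7).
Simplifying, A(r+1) = (r + 1)(3r^3 + 6r^2 + 7r + 7) = (r+1)(3(r+1)^3 - 3(r+1)^2 + 4(r+1) + 3),
which is the closed form with m = r+1.
This completes the induction.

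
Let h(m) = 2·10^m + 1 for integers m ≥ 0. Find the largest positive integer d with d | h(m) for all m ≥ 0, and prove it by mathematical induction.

d = 3

Computing the first values: h(0) = 3 and h(1) = 21; gcd(3, 21) = 3, so d ≤ 3.
We prove 3 | 2·10^m + 1 for all m ≥ 0 by induction on m.
Base step (m = 0): h(0) = 3 = 3·(1), so 3 | h(0).
Inductive step: suppose the statement holds for some j ≥ 0, i.e. 3 | h(j). Then
h(j+1) = 2·10^(j+1) + 1 = 10·(2·10^j + 1) - 9 = 10·h(j) - 9. The first term is divisible by 3 by the inductive hypothesis, and -9 is divisible by 3. Hence 3 | h(j+1).
Hence, by induction on m, the claim holds for every m ≥ 0.
Therefore the largest such d is 3.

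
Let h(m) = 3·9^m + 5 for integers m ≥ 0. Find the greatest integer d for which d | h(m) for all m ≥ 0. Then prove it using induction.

d = 8

Computing the first values: h(0) = 8 and h(1) = 32; gcd(8, 32) = 8, so d ≤ 8.
We prove 8 | 3·9^m + 5 for all m ≥ 0 by induction on m.
When m = 0: h(0) = 8 = 8·(1), so 8 | h(0).
Inductive step: suppose the statement holds for some p ≥ 0, i.e. 8 | h(p). Then
h(p+1) = 3·9^(p+1) + 5 = 9·(3·9^p + 5) - 40 = 9·h(p) - 40. The first term is divisible by 8 by the inductive hypothesis, and -40 is divisible by 8. Hence 8 | h(p+1).
By the principle of mathematical induction, the result holds for all m ≥ 0.
Therefore the largest such d is 8.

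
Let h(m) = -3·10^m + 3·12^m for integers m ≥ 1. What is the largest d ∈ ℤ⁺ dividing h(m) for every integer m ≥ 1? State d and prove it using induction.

d = 6

Computing the first values: h(1) = 6 and h(2) = 132; gcd(6, 132) = 6, so d ≤ 6.
We prove 6 | -3·10^m + 3·12^m for all m ≥ 1 by induction on m.
For the base case m = 1: h(1) = 6 = 6·(1), so 6 | h(1).
Inductive step: assume the claim holds for m = r, i.e. 6 | h(r). Then
h(r+1) − 12·h(r) = (-3·10^(r+1) + 3·12^(r+1)) − 12·(-3·10^r + 3·12^r) = (-3)·10^r·(10 − 12) = (6)·10^r. Since 6 | h(r) by the inductive hypothesis, 6 | 12·h(r); and 6 | 6 since 6 = 6·1. Therefore 6 | h(r+1).
Hence, by induction on m, the claim holds for every m ≥ 1.
Therefore the largest such d is 6.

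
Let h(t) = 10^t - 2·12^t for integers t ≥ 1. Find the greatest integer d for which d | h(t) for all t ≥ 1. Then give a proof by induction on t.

d = 2

Computing the first values: h(1) = -14 and h(2) = -188; gcd(-14, -188) = 2, so d ≤ 2.
We prove 2 | 10^t - 2·12^t for all t ≥ 1 by induction on t.
Base step (t = 1): h(1) = -14 = 2·(-7), so 2 | h(1).
For the inductive step, assume it holds for an arbitrary j ≥ 1, i.e. 2 | h(j). Then
h(j+1) − 12·h(j) = (10^(j+1) - 2·12^(j+1)) − 12·(10^j - 2·12^j) = (1)·10^j·(10 − 12) = (-2)·10^j. Since 2 | h(j) by the inductive hypothesis, 2 | 12·h(j); and 2 | -2 since -2 = 2·-1. Therefore 2 | h(j+1).
This completes the induction.
Therefore the largest such d is 2.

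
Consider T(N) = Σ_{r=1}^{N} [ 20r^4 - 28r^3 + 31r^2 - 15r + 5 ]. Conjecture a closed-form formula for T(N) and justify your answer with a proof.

We claim T(N) = N(4N^4 + 3N^3 + 3N^2 + N + 2) for all N ≥ 1.
When N = 1: T(1) = 13, and the closed form gives 13. They agree.
Inductive step: suppose the statement holds for some r ≥ 1, so T(r) = r(4r^4 + 3r^3 + 3r^2 + r + 2).
Then T(r+1) = T(r) + (20r^4 + 52r^3 + 67r^2 + 43r + 13) = (r(4r^4 + 3r^3 + 3r^2 + r + 2)) + (20r^4 + 52r^3 + 67r^2 + 43r + 13).
Simplifying, T(r+1) = (r + 1)(4r^4 + 19r^3 + 36r^2 + 32r + 13) = (r+1)(4(r+1)^4 + 3(r+1)^3 + 3(r+1)^2 + (r+1) + 2),
which is the closed form with N = r+1.
By the principle of mathematical induction, the result holds for all N ≥ 1.

T(N) = N(4N^4 + 3N^3 + 3N^2 + N + 2)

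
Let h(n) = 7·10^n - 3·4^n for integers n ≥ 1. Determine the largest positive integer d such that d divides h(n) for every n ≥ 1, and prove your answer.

Computing the first values: h(1) = 58 and h(2) = 652; gcd(58, 652) = 2, so d ≤ 2.
We prove 2 | 7·10^n - 3·4^n for all n ≥ 1 by induction on n.
Base case (n = 1): h(1) = 58 = 2·(29), so 2 | h(1).
For the inductive step, assume it holds for an arbitrary i ≥ 1, i.e. 2 | h(i). Then
h(i+1) − 10·h(i) = (7·10^(i+1) - 3·4^(i+1)) − 10·(7·10^i - 3·4^i) = (-3)·4^i·(4 − 10) = (18)·4^i. Since 2 | h(i) by the inductive hypothesis, 2 | 10·h(i); and 2 | 18 since 18 = 2·9. Therefore 2 | h(i+1).
Hence, by induction on n, the claim holds for every n ≥ 1.
Therefore the largest such d is 2.

d = 2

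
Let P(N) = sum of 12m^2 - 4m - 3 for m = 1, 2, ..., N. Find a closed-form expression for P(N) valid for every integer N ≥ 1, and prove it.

We claim P(N) = N(2N - 1)(2N + 3) for all N ≥ 1.
For the base case N = 1: P(1) = 5, and the closed form gives 5. They agree.
Inductive step: suppose the statement holds for some m ≥ 1, so P(m) = m(4m^2 + 4m - 3).
Then P(m+1) = P(m) + (12m^2 + 20m + 5) = (m(4m^2 + 4m - 3)) + (12m^2 + 20m + 5).
Simplifying, P(m+1) = (m + 1)(2m + 1)(2m + 5) = (m+1)(2(m+1) - 1)(2(m+1) + 3),
which is the closed form with N = m+1.
This completes the induction.

P(N) = N(2N - 1)(2N + 3)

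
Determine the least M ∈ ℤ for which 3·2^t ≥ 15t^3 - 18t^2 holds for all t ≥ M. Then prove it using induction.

At t = 13: 24576 < 29913, so the inequality fails and M ≥ 14. We prove 3·2^t ≥ 15t^3 - 18t^2 for all t ≥ 14.
Base case (t = 14): 3·2^t = 49152 and 15t^3 - 18t^2 = 37632, so 49152 ≥ 37632.
Suppose the result is true for t = p, so 3·2^p ≥ 15p^3 - 18p^2.
Then 3·2^(p + 1) = 2·(3·2^p) ≥ 2·(15p^3 - 18p^2).
Also, for p ≥ 14 we have 2·(15p^3 - 18p^2) ≥ 15(p+1)^3 - 18(p+1)^2, since 2·(15p^3 - 18p^2) − (15(p+1)^3 - 18(p+1)^2) = 15p^3 - 63p^2 - 9p + 3, which is nonnegative for all p ≥ 14.
Combining, 3·2^(p + 1) ≥ 15(p+1)^3 - 18(p+1)^2.
By the principle of mathematical induction, the result holds for all t ≥ 14.
Hence the smallest such M is 14.

M = 14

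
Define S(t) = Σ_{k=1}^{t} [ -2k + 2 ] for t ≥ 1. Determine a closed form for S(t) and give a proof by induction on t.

We claim S(t) = -t(t - 1) for all t ≥ 1.
Base case (t = 1): S(1) = 0, and the closed form gives 0. They agree.
Inductive step: assume the claim holds for t = k, so S(k) = k(-k + 1).
Then S(k+1) = S(k) + (-2k) = (k(-k + 1)) + (-2k).
Simplifying, S(k+1) = -k(k + 1) = -(k+1)((k+1) - 1),
which is the closed form with t = k+1.
This completes the induction.

S(t) = -t(t - 1)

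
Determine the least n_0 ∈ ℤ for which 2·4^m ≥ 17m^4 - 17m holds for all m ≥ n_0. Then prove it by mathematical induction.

n_0 = 8

At m = 7: 32768 < 40698, so the inequality fails and n_0 ≥ 8. We prove 2·4^m ≥ 17m^4 - 17m for all m ≥ 8.
For the base case m = 8: 2·4^m = 131072 and 17m^4 - 17m = 69496, so 131072 ≥ 69496.
For the inductive step, assume it holds for an arbitrary i ≥ 8, so 2·4^i ≥ 17i^4 - 17i.
Then 2·4^(i + 1) = 4·(2·4^i) ≥ 4·(17i^4 - 17i).
Also, for i ≥ 8 we have 4·(17i^4 - 17i) ≥ 17(i+1)^4 - 17(i+1), since 4·(17i^4 - 17i) − (17(i+1)^4 - 17(i+1)) = 51i^4 - 68i^3 - 102i^2 - 119i, which is nonnegative for all i ≥ 8.
Combining, 2·4^(i + 1) ≥ 17(i+1)^4 - 17(i+1).
By induction, the statement is established for all m ≥ 8.
Hence the smallest such n_0 is 8.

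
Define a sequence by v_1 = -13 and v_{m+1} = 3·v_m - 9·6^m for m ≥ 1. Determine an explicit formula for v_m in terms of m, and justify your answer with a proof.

Computing the first terms: v_1 = -13, v_2 = -93, v_3 = -603. This suggests v_m = 5·3^(m - 1) - 3·6^m.
For the base case m = 1: the formula gives -13 = -13 = v_1.
Inductive step: assume the claim holds for m = p, so v_p = 5·3^(p - 1) - 3·6^p.
Then v_{p+1} = 3·v_p - 9·6^p = 3·(5·3^(p - 1) - 3·6^p) - 9·6^p = 5·3^p - 3·6^(p + 1) = 5·3^((p+1) - 1) - 3·6^(p+1),
which is the claimed formula at m = p+1.
This completes the induction.

v_m = 5·3^(m - 1) - 3·6^m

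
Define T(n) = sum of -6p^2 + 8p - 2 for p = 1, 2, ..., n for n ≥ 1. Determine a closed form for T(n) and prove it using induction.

We claim T(n) = -n(n - 1)(2n + 1) for all n ≥ 1.
For the base case n = 1: T(1) = 0, and the closed form gives 0. They agree.
Suppose the result is true for n = p, so T(p) = p(-2p^2 + p + 1).
Then T(p+1) = T(p) + (2p(-3p - 2)) = (p(-2p^2 + p + 1)) + (2p(-3p - 2)).
Simplifying, T(p+1) = -p(p + 1)(2p + 3) = -(p+1)((p+1) - 1)(2(p+1) + 1),
which is the closed form with n = p+1.
This completes the induction.

T(n) = -n(n - 1)(2n + 1)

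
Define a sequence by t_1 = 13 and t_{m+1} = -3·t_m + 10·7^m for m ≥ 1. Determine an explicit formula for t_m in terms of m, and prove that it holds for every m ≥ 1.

Computing the first terms: t_1 = 13, t_2 = 31, t_3 = 397. This suggests t_m = -2(-3)^m + 7^m.
Base case (m = 1): the formula gives 13 = 13 = t_1.
Inductive step: assume the claim holds for m = p, so t_p = -2(-3)^p + 7^p.
Then t_{p+1} = -3·t_p + 10·7^p = -3·(-2(-3)^p + 7^p) + 10·7^p = -2(-3)^(p + 1) + 7^(p + 1),
which is the claimed formula at m = p+1.
This completes the induction.

t_m = -2(-3)^m + 7^m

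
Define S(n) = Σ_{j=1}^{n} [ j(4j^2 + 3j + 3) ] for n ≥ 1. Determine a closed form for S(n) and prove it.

We claim S(n) = n(n + 1)(n^2 + 2n + 2) for all n ≥ 1.
Base step (n = 1): S(1) = 10, and the closed form gives 10. They agree.
For the inductive step, assume it holds for an arbitrary j ≥ 1, so S(j) = j(j^3 + 3j^2 + 4j + 2).
Then S(j+1) = S(j) + ((j + 1)(3j + 4(j + 1)^2 + 6)) = (j(j^3 + 3j^2 + 4j + 2)) + ((j + 1)(3j + 4(j + 1)^2 + 6)).
Simplifying, S(j+1) = (j + 1)(j + 2)(j^2 + 4j + 5) = (j+1)((j+1) + 1)((j+1)^2 + 2(j+1) + 2),
which is the closed form with n = j+1.
By the principle of mathematical induction, the result holds for all n ≥ 1.

S(n) = n(n + 1)(n^2 + 2n + 2)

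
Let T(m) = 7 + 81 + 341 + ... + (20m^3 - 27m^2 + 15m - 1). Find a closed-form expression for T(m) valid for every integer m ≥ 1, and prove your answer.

T(m) = m(5m^3 + m^2 - m + 2)

We claim T(m) = m(5m^3 + m^2 - m + 2) for all m ≥ 1.
Base step (m = 1): T(1) = 7, and the closed form gives 7. They agree.
For the inductive step, assume it holds for an arbitrary j ≥ 1, so T(j) = j(5j^3 + j^2 - j + 2).
Then T(j+1) = T(j) + (20j^3 + 33j^2 + 21j + 7) = (j(5j^3 + j^2 - j + 2)) + (20j^3 + 33j^2 + 21j + 7).
Simplifying, T(j+1) = (j + 1)(5j^3 + 16j^2 + 16j + 7) = (j+1)(5(j+1)^3 + (j+1)^2 - (j+1) + 2),
which is the closed form with m = j+1.
This completes the induction.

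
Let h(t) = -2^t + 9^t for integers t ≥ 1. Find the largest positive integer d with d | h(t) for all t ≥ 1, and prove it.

Computing the first values: h(1) = 7 and h(2) = 77; gcd(7, 77) = 7, so d ≤ 7.
We prove 7 | -2^t + 9^t for all t ≥ 1 by induction on t.
Base case (t = 1): h(1) = 7 = 7·(1), so 7 | h(1).
Suppose the result is true for t = i, i.e. 7 | h(i). Then
9^{i+1} − 2^{i+1} = 9·9^i − 2·2^i = 9·(9^i − 2^i) + (7)·2^i. The first term is divisible by 7 by the inductive hypothesis, and the second term (7)·2^i is divisible by 7 since 7 | 7. Hence 7 | h(i+1).
By induction, the statement is established for all t ≥ 1.
Therefore the largest such d is 7.

d = 7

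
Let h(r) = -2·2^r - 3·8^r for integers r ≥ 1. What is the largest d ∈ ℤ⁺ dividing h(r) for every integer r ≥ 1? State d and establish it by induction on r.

d = 4

Computing the first values: h(1) = -28 and h(2) = -200; gcd(-28, -200) = 4, so d ≤ 4.
We prove 4 | -2·2^r - 3·8^r for all r ≥ 1 by induction on r.
For the base case r = 1: h(1) = -28 = 4·(-7), so 4 | h(1).
Inductive step: assume the claim holds for r = m, i.e. 4 | h(m). Then
h(m+1) − 8·h(m) = (-2·2^(m+1) - 3·8^(m+1)) − 8·(-2·2^m - 3·8^m) = (-2)·2^m·(2 − 8) = (12)·2^m. Since 4 | h(m) by the inductive hypothesis, 4 | 8·h(m); and 4 | 12 since 12 = 4·3. Therefore 4 | h(m+1).
Hence, by induction on r, the claim holds for every r ≥ 1.
Therefore the largest such d is 4.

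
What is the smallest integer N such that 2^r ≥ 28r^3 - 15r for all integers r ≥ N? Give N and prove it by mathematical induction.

N = 18

At r = 17: 131072 < 137309, so the inequality fails and N ≥ 18. We prove 2^r ≥ 28r^3 - 15r for all r ≥ 18.
Base case (r = 18): 2^r = 262144 and 28r^3 - 15r = 163026, so 262144 ≥ 163026.
Inductive step: assume the claim holds for r = k, so 2^k ≥ 28k^3 - 15k.
Then 2^(k + 1) = 2·(2^k) ≥ 2·(28k^3 - 15k).
Also, for k ≥ 18 we have 2·(28k^3 - 15k) ≥ 28(k+1)^3 - 15(k+1), since 2·(28k^3 - 15k) − (28(k+1)^3 - 15(k+1)) = 28k^3 - 84k^2 - 99k - 13, which is nonnegative for all k ≥ 18.
Combining, 2^(k + 1) ≥ 28(k+1)^3 - 15(k+1).
By the principle of mathematical induction, the result holds for all r ≥ 18.
Hence the smallest such N is 18.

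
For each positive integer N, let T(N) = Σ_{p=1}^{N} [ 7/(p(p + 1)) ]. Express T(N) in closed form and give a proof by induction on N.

We claim T(N) = 7N/(N + 1) for all N ≥ 1.
Base step (N = 1): T(1) = 7/2, and the closed form gives 7/2. They agree.
Suppose the result is true for N = p, so T(p) = 7p/(p + 1).
Then T(p+1) = T(p) + (7/((p + 1)(p + 2))) = (7p/(p + 1)) + (7/((p + 1)(p + 2))).
Simplifying, T(p+1) = 7(p + 1)/(p + 2) = 7(p+1)/((p+1) + 1),
which is the closed form with N = p+1.
This completes the induction.

T(N) = 7N/(N + 1)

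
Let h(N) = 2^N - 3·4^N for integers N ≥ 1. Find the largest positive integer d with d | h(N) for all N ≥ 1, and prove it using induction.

Computing the first values: h(1) = -10 and h(2) = -44; gcd(-10, -44) = 2, so d ≤ 2.
We prove 2 | 2^N - 3·4^N for all N ≥ 1 by induction on N.
When N = 1: h(1) = -10 = 2·(-5), so 2 | h(1).
Suppose the result is true for N = m, i.e. 2 | h(m). Then
h(m+1) − 4·h(m) = (2^(m+1) - 3·4^(m+1)) − 4·(2^m - 3·4^m) = (1)·2^m·(2 − 4) = (-2)·2^m. Since 2 | h(m) by the inductive hypothesis, 2 | 4·h(m); and 2 | -2 since -2 = 2·-1. Therefore 2 | h(m+1).
This completes the induction.
Therefore the largest such d is 2.

d = 2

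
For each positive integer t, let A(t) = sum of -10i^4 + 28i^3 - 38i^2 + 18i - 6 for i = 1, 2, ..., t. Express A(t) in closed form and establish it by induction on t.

We claim A(t) = -t(2t^4 - 2t^3 + 2t^2 + 3t + 3) for all t ≥ 1.
When t = 1: A(1) = -8, and the closed form gives -8. They agree.
For the inductive step, assume it holds for an arbitrary i ≥ 1, so A(i) = i(-2i^4 + 2i^3 - 2i^2 - 3i - 3).
Then A(i+1) = A(i) + (-10i^4 - 12i^3 - 14i^2 - 14i - 8) = (i(-2i^4 + 2i^3 - 2i^2 - 3i - 3)) + (-10i^4 - 12i^3 - 14i^2 - 14i - 8).
Simplifying, A(i+1) = -(i + 1)(2i^4 + 6i^3 + 8i^2 + 9i + 8) = -(i+1)(2(i+1)^4 - 2(i+1)^3 + 2(i+1)^2 + 3(i+1) + 3),
which is the closed form with t = i+1.
Hence, by induction on t, the claim holds for every t ≥ 1.

A(t) = -t(2t^4 - 2t^3 + 2t^2 + 3t + 3)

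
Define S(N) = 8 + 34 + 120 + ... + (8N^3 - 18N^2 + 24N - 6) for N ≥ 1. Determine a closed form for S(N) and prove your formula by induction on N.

We claim S(N) = N(2N^3 - 2N^2 + 5N + 3) for all N ≥ 1.
When N = 1: S(1) = 8, and the closed form gives 8. They agree.
Suppose the result is true for N = i, so S(i) = i(2i^3 - 2i^2 + 5i + 3).
Then S(i+1) = S(i) + (8i^3 + 6i^2 + 12i + 8) = (i(2i^3 - 2i^2 + 5i + 3)) + (8i^3 + 6i^2 + 12i + 8).
Simplifying, S(i+1) = (i + 1)(2i^3 + 4i^2 + 7i + 8) = (i+1)(2(i+1)^3 - 2(i+1)^2 + 5(i+1) + 3),
which is the closed form with N = i+1.
Hence, by induction on N, the claim holds for every N ≥ 1.

S(N) = N(2N^3 - 2N^2 + 5N + 3)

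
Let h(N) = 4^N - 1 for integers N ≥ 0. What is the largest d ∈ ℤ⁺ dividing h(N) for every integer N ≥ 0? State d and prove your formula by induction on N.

d = 3

Computing the first values: h(0) = 0 and h(1) = 3; gcd(0, 3) = 3, so d ≤ 3.
We prove 3 | 4^N - 1 for all N ≥ 0 by induction on N.
Base step (N = 0): h(0) = 0 = 3·(0), so 3 | h(0).
Inductive step: suppose the statement holds for some r ≥ 0, i.e. 3 | h(r). Then
h(r+1) = 4^(r+1) - 1 = 4·(4^r - 1) + 3 = 4·h(r) + 3. The first term is divisible by 3 by the inductive hypothesis, and 3 is divisible by 3. Hence 3 | h(r+1).
This completes the induction.
Therefore the largest such d is 3.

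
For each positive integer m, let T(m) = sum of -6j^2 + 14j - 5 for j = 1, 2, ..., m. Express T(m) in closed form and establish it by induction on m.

T(m) = -m(2m^2 - 4m - 1)

We claim T(m) = -m(2m^2 - 4m - 1) for all m ≥ 1.
When m = 1: T(1) = 3, and the closed form gives 3. They agree.
Inductive step: suppose the statement holds for some j ≥ 1, so T(j) = j(-2j^2 + 4j + 1).
Then T(j+1) = T(j) + (-6j^2 + 2j + 3) = (j(-2j^2 + 4j + 1)) + (-6j^2 + 2j + 3).
Simplifying, T(j+1) = -(j + 1)(2j^2 - 3) = -(j+1)(2(j+1)^2 - 4(j+1) - 1),
which is the closed form with m = j+1.
By induction, the statement is established for all m ≥ 1.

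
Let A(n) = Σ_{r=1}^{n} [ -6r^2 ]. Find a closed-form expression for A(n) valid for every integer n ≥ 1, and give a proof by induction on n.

A(n) = -n(n + 1)(2n + 1)

We claim A(n) = -n(n + 1)(2n + 1) for all n ≥ 1.
Base case (n = 1): A(1) = -6, and the closed form gives -6. They agree.
Suppose the result is true for n = r, so A(r) = r(-2r^2 - 3r - 1).
Then A(r+1) = A(r) + (-6(r + 1)^2) = (r(-2r^2 - 3r - 1)) + (-6(r + 1)^2).
Simplifying, A(r+1) = -(r + 1)(r + 2)(2r + 3) = -(r+1)((r+1) + 1)(2(r+1) + 1),
which is the closed form with n = r+1.
Hence, by induction on n, the claim holds for every n ≥ 1.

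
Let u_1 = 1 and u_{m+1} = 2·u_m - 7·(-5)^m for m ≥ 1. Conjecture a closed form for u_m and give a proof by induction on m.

Computing the first terms: u_1 = 1, u_2 = 37, u_3 = -101. This suggests u_m = (-5)^m + 3·2^m.
When m = 1: the formula gives 1 = 1 = u_1.
Inductive step: suppose the statement holds for some i ≥ 1, so u_i = (-5)^i + 3·2^i.
Then u_{i+1} = 2·u_i - 7·(-5)^i = 2·((-5)^i + 3·2^i) - 7·(-5)^i = (-5)^(i + 1) + 3·2^(i + 1),
which is the claimed formula at m = i+1.
Hence, by induction on m, the claim holds for every m ≥ 1.

u_m = (-5)^m + 3·2^m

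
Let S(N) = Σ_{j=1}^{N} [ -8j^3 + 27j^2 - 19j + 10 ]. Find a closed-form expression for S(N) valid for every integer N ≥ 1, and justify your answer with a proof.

S(N) = -N(2N^3 - 5N^2 - 2N - 5)

We claim S(N) = -N(2N^3 - 5N^2 - 2N - 5) for all N ≥ 1.
When N = 1: S(1) = 10, and the closed form gives 10. They agree.
Inductive step: suppose the statement holds for some j ≥ 1, so S(j) = j(-2j^3 + 5j^2 + 2j + 5).
Then S(j+1) = S(j) + (-8j^3 + 3j^2 + 11j + 10) = (j(-2j^3 + 5j^2 + 2j + 5)) + (-8j^3 + 3j^2 + 11j + 10).
Simplifying, S(j+1) = -(j + 1)(2j^3 + j^2 - 6j - 10) = -(j+1)(2(j+1)^3 - 5(j+1)^2 - 2(j+1) - 5),
which is the closed form with N = j+1.
By the principle of mathematical induction, the result holds for all N ≥ 1.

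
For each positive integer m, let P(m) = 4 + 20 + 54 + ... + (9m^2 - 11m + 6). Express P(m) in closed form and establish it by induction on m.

We claim P(m) = m(3m^2 - m + 2) for all m ≥ 1.
For the base case m = 1: P(1) = 4, and the closed form gives 4. They agree.
Suppose the result is true for m = r, so P(r) = r(3r^2 - r + 2).
Then P(r+1) = P(r) + (9r^2 + 7r + 4) = (r(3r^2 - r + 2)) + (9r^2 + 7r + 4).
Simplifying, P(r+1) = (r + 1)(3r^2 + 5r + 4) = (r+1)(3(r+1)^2 - (r+1) + 2),
which is the closed form with m = r+1.
By induction, the statement is established for all m ≥ 1.

P(m) = m(3m^2 - m + 2)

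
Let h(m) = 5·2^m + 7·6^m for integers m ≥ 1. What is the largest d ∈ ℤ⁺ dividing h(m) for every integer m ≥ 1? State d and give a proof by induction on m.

Computing the first values: h(1) = 52 and h(2) = 272; gcd(52, 272) = 4, so d ≤ 4.
We prove 4 | 5·2^m + 7·6^m for all m ≥ 1 by induction on m.
Base case (m = 1): h(1) = 52 = 4·(13), so 4 | h(1).
Inductive step: suppose the statement holds for some i ≥ 1, i.e. 4 | h(i). Then
h(i+1) − 6·h(i) = (5·2^(i+1) + 7·6^(i+1)) − 6·(5·2^i + 7·6^i) = (5)·2^i·(2 − 6) = (-20)·2^i. Since 4 | h(i) by the inductive hypothesis, 4 | 6·h(i); and 4 | -20 since -20 = 4·-5. Therefore 4 | h(i+1).
By the principle of mathematical induction, the result holds for all m ≥ 1.
Therefore the largest such d is 4.

d = 4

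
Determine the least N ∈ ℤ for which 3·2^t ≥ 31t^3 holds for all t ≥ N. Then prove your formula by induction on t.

N = 16

At t = 15: 98304 < 104625, so the inequality fails and N ≥ 16. We prove 3·2^t ≥ 31t^3 for all t ≥ 16.
When t = 16: 3·2^t = 196608 and 31t^3 = 126976, so 196608 ≥ 126976.
Inductive step: assume the claim holds for t = j, so 3·2^j ≥ 31j^3.
Then 3·2^(j + 1) = 2·(3·2^j) ≥ 2·(31j^3).
Also, for j ≥ 16 we have 2·(31j^3) ≥ 31(j+1)^3, since 2 ≥ (1 + 1/j)^3 for all j ≥ 16.
Combining, 3·2^(j + 1) ≥ 31(j+1)^3.
This completes the induction.
Hence the smallest such N is 16.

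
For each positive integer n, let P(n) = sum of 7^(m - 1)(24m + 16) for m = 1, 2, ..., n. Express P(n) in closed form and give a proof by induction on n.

We claim P(n) = 2·7^n(2n + 1) - 2 for all n ≥ 1.
Base step (n = 1): P(1) = 40, and the closed form gives 40. They agree.
Suppose the result is true for n = m, so P(m) = 2·7^m(2m + 1) - 2.
Then P(m+1) = P(m) + (7^m(24m + 40)) = (2·7^m(2m + 1) - 2) + (7^m(24m + 40)).
Simplifying, P(m+1) = 28·7^m·m + 42·7^m - 2 = 2·7^(m+1)(2(m+1) + 1) - 2,
which is the closed form with n = m+1.
This completes the induction.

P(n) = 2·7^n(2n + 1) - 2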